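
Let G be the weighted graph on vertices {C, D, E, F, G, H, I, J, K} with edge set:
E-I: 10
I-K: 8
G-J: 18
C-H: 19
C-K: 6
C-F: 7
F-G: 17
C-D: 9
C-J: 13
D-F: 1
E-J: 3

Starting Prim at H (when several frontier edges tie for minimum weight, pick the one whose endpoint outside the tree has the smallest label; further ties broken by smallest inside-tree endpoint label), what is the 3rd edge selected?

Prim, starting at H.
Step 1: frontier [C-H 19] → take C-H (19); add C.
Step 2: frontier [C-K 6, C-F 7, C-D 9, C-J 13] → take C-K (6); add K.
Step 3: frontier [C-F 7, C-D 9, C-J 13, I-K 8] → take C-F (7); add F.
Step 4: frontier [C-D 9, C-J 13, D-F 1, F-G 17, I-K 8] → take D-F (1); add D.
Step 5: frontier [C-J 13, F-G 17, I-K 8] → take I-K (8); add I.
Step 6: frontier [C-J 13, F-G 17, E-I 10] → take E-I (10); add E.
Step 7: frontier [C-J 13, E-J 3, F-G 17] → take E-J (3); add J.
Step 8: frontier [F-G 17, G-J 18] → take F-G (17); add G.
The 3rd edge added is C-F.

C-F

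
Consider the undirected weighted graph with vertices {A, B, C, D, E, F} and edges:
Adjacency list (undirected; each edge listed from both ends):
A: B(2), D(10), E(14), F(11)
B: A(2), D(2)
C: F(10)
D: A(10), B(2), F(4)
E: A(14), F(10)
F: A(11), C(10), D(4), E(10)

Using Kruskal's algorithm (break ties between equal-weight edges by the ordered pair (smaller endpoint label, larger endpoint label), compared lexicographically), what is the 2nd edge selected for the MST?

Kruskal: consider edges lightest-first.
A-B (2): add — endpoints in different components.
B-D (2): add — endpoints in different components.
D-F (4): add — endpoints in different components.
A-D (10): skip — A and D already connected.
C-F (10): add — endpoints in different components.
E-F (10): add — endpoints in different components.
The 2nd edge added is B-D.

B-D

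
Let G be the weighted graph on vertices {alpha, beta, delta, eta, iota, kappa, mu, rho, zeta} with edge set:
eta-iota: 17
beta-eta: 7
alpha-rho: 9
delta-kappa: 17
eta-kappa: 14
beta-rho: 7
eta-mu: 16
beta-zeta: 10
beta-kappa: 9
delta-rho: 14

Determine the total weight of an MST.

Kruskal: consider edges lightest-first.
beta-eta (7): add — endpoints in different components.
beta-rho (7): add — endpoints in different components.
alpha-rho (9): add — endpoints in different components.
beta-kappa (9): add — endpoints in different components.
beta-zeta (10): add — endpoints in different components.
delta-rho (14): add — endpoints in different components.
eta-kappa (14): skip — eta and kappa already connected.
eta-mu (16): add — endpoints in different components.
delta-kappa (17): skip — delta and kappa already connected.
eta-iota (17): add — endpoints in different components.
MST edges: beta-eta, beta-rho, alpha-rho, beta-kappa, beta-zeta, delta-rho, eta-mu, eta-iota; total weight 7+7+9+9+10+14+16+17 = 89.

89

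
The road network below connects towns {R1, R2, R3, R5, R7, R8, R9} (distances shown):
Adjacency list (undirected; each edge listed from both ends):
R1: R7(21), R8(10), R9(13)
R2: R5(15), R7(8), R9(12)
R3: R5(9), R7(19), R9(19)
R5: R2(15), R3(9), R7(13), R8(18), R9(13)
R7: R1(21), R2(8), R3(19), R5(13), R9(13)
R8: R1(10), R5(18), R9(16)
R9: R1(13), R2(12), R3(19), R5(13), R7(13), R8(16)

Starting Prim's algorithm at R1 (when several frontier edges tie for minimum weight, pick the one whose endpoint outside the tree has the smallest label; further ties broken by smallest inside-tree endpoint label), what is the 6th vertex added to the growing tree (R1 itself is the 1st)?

R5

Grow the tree from R1 using Prim:
Step 1: cheapest edge leaving the tree is R1—R8 (10); add R8.
Step 2: cheapest edge leaving the tree is R1—R9 (13); add R9.
Step 3: cheapest edge leaving the tree is R2—R9 (12); add R2.
Step 4: cheapest edge leaving the tree is R2—R7 (8); add R7.
Step 5: cheapest edge leaving the tree is R5—R7 (13); add R5.
Step 6: cheapest edge leaving the tree is R3—R5 (9); add R3.
Vertex order: R1, R8, R9, R2, R7, R5, R3. The 6th vertex is R5.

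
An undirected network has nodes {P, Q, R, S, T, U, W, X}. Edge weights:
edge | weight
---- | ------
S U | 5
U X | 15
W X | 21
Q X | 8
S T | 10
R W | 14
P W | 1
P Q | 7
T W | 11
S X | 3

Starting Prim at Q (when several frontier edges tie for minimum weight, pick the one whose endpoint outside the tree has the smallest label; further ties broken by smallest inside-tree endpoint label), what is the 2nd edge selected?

P-W

Grow the tree from Q using Prim:
Step 1: cheapest edge leaving the tree is P Q (7); add P.
Step 2: cheapest edge leaving the tree is P W (1); add W.
Step 3: cheapest edge leaving the tree is Q X (8); add X.
Step 4: cheapest edge leaving the tree is S X (3); add S.
Step 5: cheapest edge leaving the tree is S U (5); add U.
Step 6: cheapest edge leaving the tree is S T (10); add T.
Step 7: cheapest edge leaving the tree is R W (14); add R.
The 2nd edge added is P W.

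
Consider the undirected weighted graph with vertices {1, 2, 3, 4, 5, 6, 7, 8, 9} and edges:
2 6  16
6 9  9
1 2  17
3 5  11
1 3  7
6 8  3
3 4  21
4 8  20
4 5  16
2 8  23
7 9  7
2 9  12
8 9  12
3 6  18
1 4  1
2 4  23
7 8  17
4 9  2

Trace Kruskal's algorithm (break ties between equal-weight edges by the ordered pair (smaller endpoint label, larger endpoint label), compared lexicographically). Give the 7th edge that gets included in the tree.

3-5

Kruskal's algorithm — process edges by increasing weight (ties by edge label):
1 4 (1): add — endpoints in different components.
4 9 (2): add — endpoints in different components.
6 8 (3): add — endpoints in different components.
1 3 (7): add — endpoints in different components.
7 9 (7): add — endpoints in different components.
6 9 (9): add — endpoints in different components.
3 5 (11): add — endpoints in different components.
2 9 (12): add — endpoints in different components.
The 7th edge added is 3 5.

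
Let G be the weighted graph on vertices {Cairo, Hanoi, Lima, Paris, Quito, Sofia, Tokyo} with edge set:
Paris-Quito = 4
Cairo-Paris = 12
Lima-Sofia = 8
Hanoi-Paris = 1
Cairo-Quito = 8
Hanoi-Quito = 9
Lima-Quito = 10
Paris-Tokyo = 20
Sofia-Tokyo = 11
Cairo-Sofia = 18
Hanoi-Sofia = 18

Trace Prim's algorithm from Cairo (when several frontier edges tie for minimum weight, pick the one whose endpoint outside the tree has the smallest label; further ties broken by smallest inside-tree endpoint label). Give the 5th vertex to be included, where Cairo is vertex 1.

Lima

Prim, starting at Cairo.
Step 1: frontier [Cairo-Quito 8, Cairo-Paris 12, Cairo-Sofia 18] → take Cairo-Quito (8); add Quito.
Step 2: frontier [Cairo-Paris 12, Cairo-Sofia 18, Paris-Quito 4, Hanoi-Quito 9, Lima-Quito 10] → take Paris-Quito (4); add Paris.
Step 3: frontier [Cairo-Sofia 18, Hanoi-Paris 1, Paris-Tokyo 20, Hanoi-Quito 9, Lima-Quito 10] → take Hanoi-Paris (1); add Hanoi.
Step 4: frontier [Cairo-Sofia 18, Hanoi-Sofia 18, Paris-Tokyo 20, Lima-Quito 10] → take Lima-Quito (10); add Lima.
Step 5: frontier [Cairo-Sofia 18, Hanoi-Sofia 18, Lima-Sofia 8, Paris-Tokyo 20] → take Lima-Sofia (8); add Sofia.
Step 6: frontier [Paris-Tokyo 20, Sofia-Tokyo 11] → take Sofia-Tokyo (11); add Tokyo.
Vertex order: Cairo, Quito, Paris, Hanoi, Lima, Sofia, Tokyo. The 5th vertex is Lima.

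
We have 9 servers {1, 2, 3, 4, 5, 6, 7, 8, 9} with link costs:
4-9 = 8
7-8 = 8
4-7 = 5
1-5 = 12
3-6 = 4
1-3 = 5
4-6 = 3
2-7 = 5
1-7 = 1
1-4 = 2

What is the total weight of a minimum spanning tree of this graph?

43

Sort edges by weight, then run Kruskal:
1-7 (1): add — endpoints in different components.
1-4 (2): add — endpoints in different components.
4-6 (3): add — endpoints in different components.
3-6 (4): add — endpoints in different components.
1-3 (5): skip — 1 and 3 already connected.
2-7 (5): add — endpoints in different components.
4-7 (5): skip — 4 and 7 already connected.
4-9 (8): add — endpoints in different components.
7-8 (8): add — endpoints in different components.
1-5 (12): add — endpoints in different components.
MST edges: 1-7, 1-4, 4-6, 3-6, 2-7, 4-9, 7-8, 1-5; total weight 1+2+3+4+5+8+8+12 = 43.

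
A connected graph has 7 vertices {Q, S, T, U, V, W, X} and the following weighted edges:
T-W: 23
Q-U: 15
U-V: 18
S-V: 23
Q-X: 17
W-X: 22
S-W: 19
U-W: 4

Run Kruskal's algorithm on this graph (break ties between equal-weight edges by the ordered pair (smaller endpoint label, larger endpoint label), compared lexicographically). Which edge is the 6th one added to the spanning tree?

Kruskal's algorithm — process edges by increasing weight (ties by edge label):
U-W (4): add. Components now {Q} {S} {V} {U,W} {X} {T}
Q-U (15): add. Components now {Q,U,W} {S} {V} {X} {T}
Q-X (17): add. Components now {Q,U,W,X} {S} {V} {T}
U-V (18): add. Components now {Q,U,V,W,X} {S} {T}
S-W (19): add. Components now {Q,S,U,V,W,X} {T}
W-X (22): skip — W and X already connected.
S-V (23): skip — S and V already connected.
T-W (23): add. Components now {Q,S,T,U,V,W,X}
The 6th edge added is T-W.

T-W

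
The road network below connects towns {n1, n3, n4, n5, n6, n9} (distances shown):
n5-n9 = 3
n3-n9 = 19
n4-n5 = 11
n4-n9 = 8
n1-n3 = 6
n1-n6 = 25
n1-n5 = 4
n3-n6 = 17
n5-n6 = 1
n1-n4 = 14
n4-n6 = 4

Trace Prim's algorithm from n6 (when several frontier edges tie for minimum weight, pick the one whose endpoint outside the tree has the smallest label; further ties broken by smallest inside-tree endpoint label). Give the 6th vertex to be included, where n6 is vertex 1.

Grow the tree from n6 using Prim:
Step 1: cheapest edge leaving the tree is n5-n6 (1); add n5.
Step 2: cheapest edge leaving the tree is n5-n9 (3); add n9.
Step 3: cheapest edge leaving the tree is n1-n5 (4); add n1.
Step 4: cheapest edge leaving the tree is n4-n6 (4); add n4.
Step 5: cheapest edge leaving the tree is n1-n3 (6); add n3.
Vertex order: n6, n5, n9, n1, n4, n3. The 6th vertex is n3.

n3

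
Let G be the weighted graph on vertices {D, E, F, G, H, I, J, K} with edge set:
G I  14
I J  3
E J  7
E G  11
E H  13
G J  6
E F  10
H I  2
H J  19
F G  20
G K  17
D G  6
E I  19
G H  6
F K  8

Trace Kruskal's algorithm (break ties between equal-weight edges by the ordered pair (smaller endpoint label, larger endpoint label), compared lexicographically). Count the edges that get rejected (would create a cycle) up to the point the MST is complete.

Kruskal's algorithm — process edges by increasing weight (ties by edge label):
H I (2): add — endpoints in different components.
I J (3): add — endpoints in different components.
D G (6): add — endpoints in different components.
G H (6): add — endpoints in different components.
G J (6): skip — G and J already connected.
E J (7): add — endpoints in different components.
F K (8): add — endpoints in different components.
E F (10): add — endpoints in different components.
Edges rejected before the tree was complete: 1.

1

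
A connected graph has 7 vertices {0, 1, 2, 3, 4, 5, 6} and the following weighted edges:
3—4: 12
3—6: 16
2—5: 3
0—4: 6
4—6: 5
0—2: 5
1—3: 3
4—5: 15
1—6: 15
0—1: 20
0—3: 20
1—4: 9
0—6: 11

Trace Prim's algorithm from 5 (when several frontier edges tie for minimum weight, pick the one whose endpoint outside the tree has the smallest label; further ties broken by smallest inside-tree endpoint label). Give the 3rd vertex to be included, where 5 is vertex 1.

Prim's algorithm from 5:
Step 1: frontier [2—5 3, 4—5 15] → take 2—5 (3); add 2.
Step 2: frontier [0—2 5, 4—5 15] → take 0—2 (5); add 0.
Step 3: frontier [0—4 6, 0—6 11, 0—1 20, 0—3 20, 4—5 15] → take 0—4 (6); add 4.
Step 4: frontier [0—6 11, 0—1 20, 0—3 20, 4—6 5, 1—4 9, 3—4 12] → take 4—6 (5); add 6.
Step 5: frontier [0—1 20, 0—3 20, 1—4 9, 3—4 12, 1—6 15, 3—6 16] → take 1—4 (9); add 1.
Step 6: frontier [0—3 20, 1—3 3, 3—4 12, 3—6 16] → take 1—3 (3); add 3.
Vertex order: 5, 2, 0, 4, 6, 1, 3. The 3rd vertex is 0.

0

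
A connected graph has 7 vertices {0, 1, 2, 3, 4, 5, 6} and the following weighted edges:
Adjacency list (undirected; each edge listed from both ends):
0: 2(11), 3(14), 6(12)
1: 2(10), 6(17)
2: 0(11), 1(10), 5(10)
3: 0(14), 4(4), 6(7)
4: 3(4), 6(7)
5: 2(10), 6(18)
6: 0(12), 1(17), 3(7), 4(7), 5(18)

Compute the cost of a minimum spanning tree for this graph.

Prim's algorithm from 0:
Step 1: cheapest edge leaving the tree is 0 2 (11); add 2.
Step 2: cheapest edge leaving the tree is 1 2 (10); add 1.
Step 3: cheapest edge leaving the tree is 2 5 (10); add 5.
Step 4: cheapest edge leaving the tree is 0 6 (12); add 6.
Step 5: cheapest edge leaving the tree is 3 6 (7); add 3.
Step 6: cheapest edge leaving the tree is 3 4 (4); add 4.
MST edges: 0 2, 1 2, 2 5, 0 6, 3 6, 3 4; total weight 11+10+10+12+7+4 = 54.

54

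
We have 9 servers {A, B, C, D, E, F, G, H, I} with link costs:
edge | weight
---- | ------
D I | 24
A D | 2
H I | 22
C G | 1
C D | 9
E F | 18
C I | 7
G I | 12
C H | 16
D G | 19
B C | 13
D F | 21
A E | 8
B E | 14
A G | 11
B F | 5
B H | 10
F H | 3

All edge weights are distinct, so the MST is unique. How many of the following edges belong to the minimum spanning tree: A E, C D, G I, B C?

Kruskal: consider edges lightest-first.
C G (1): add — endpoints in different components.
A D (2): add — endpoints in different components.
F H (3): add — endpoints in different components.
B F (5): add — endpoints in different components.
C I (7): add — endpoints in different components.
A E (8): add — endpoints in different components.
C D (9): add — endpoints in different components.
B H (10): skip — B and H already connected.
A G (11): skip — A and G already connected.
G I (12): skip — G and I already connected.
B C (13): add — endpoints in different components.
MST edge set: {C G, A D, F H, B F, C I, A E, C D, B C}.
Of the listed edges, {A E, C D, B C} are in the MST → 3.

3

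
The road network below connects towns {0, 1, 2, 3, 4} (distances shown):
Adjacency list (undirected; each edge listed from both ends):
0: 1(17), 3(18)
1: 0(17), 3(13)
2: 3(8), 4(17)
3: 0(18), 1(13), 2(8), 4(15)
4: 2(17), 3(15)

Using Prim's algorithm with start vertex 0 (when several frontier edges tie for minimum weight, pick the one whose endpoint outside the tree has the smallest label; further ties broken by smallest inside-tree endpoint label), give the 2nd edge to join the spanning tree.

1-3

Prim's algorithm from 0:
Step 1: cheapest edge leaving the tree is 0-1 (17); add 1.
Step 2: cheapest edge leaving the tree is 1-3 (13); add 3.
Step 3: cheapest edge leaving the tree is 2-3 (8); add 2.
Step 4: cheapest edge leaving the tree is 3-4 (15); add 4.
The 2nd edge added is 1-3.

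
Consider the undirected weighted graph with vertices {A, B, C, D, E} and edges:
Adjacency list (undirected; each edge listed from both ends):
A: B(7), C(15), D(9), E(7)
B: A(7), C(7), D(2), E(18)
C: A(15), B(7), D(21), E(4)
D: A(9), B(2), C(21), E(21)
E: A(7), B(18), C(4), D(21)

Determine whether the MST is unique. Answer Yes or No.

No

Kruskal's algorithm — process edges by increasing weight (ties by edge label):
B-D (2): add. Components now {A} {B,D} {C} {E}
C-E (4): add. Components now {A} {B,D} {C,E}
A-B (7): add. Components now {A,B,D} {C,E}
A-E (7): add. Components now {A,B,C,D,E}
Non-tree edge B-C has weight 7, equal to the heaviest edge on its tree cycle — swapping gives another MST of the same weight. Not unique.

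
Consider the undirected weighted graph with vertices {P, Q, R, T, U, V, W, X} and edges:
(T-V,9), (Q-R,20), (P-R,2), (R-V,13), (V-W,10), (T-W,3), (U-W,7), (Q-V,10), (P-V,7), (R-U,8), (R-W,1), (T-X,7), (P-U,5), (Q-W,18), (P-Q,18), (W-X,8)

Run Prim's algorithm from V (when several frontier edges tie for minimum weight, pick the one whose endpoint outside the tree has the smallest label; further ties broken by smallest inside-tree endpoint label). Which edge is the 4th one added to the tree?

T-W

Prim's algorithm from V:
Step 1: cheapest edge leaving the tree is P-V (7); add P.
Step 2: cheapest edge leaving the tree is P-R (2); add R.
Step 3: cheapest edge leaving the tree is R-W (1); add W.
Step 4: cheapest edge leaving the tree is T-W (3); add T.
Step 5: cheapest edge leaving the tree is P-U (5); add U.
Step 6: cheapest edge leaving the tree is T-X (7); add X.
Step 7: cheapest edge leaving the tree is Q-V (10); add Q.
The 4th edge added is T-W.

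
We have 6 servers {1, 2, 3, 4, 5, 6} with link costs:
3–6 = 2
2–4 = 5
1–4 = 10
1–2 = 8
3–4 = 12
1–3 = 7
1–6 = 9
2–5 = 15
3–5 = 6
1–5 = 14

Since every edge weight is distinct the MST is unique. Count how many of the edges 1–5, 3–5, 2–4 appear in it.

Kruskal: consider edges lightest-first.
3–6 (2): add — endpoints in different components.
2–4 (5): add — endpoints in different components.
3–5 (6): add — endpoints in different components.
1–3 (7): add — endpoints in different components.
1–2 (8): add — endpoints in different components.
MST edge set: {3–6, 2–4, 3–5, 1–3, 1–2}.
Of the listed edges, {3–5, 2–4} are in the MST → 2.

2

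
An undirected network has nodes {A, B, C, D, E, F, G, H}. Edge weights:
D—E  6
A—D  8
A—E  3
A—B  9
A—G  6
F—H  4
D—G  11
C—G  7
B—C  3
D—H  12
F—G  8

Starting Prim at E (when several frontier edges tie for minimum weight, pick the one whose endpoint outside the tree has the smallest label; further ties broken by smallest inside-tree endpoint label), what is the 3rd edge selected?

A-G

Grow the tree from E using Prim:
Step 1: frontier [A—E 3, D—E 6] → take A—E (3); add A.
Step 2: frontier [A—G 6, A—D 8, A—B 9, D—E 6] → take D—E (6); add D.
Step 3: frontier [A—G 6, A—B 9, D—G 11, D—H 12] → take A—G (6); add G.
Step 4: frontier [A—B 9, D—H 12, C—G 7, F—G 8] → take C—G (7); add C.
Step 5: frontier [A—B 9, B—C 3, D—H 12, F—G 8] → take B—C (3); add B.
Step 6: frontier [D—H 12, F—G 8] → take F—G (8); add F.
Step 7: frontier [D—H 12, F—H 4] → take F—H (4); add H.
The 3rd edge added is A—G.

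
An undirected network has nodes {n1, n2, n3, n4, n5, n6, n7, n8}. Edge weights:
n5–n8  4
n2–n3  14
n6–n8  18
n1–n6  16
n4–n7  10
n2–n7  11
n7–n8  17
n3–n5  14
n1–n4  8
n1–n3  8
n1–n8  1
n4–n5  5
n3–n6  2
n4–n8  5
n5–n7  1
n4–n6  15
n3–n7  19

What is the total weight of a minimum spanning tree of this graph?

32

Prim, starting at n3.
Step 1: cheapest edge leaving the tree is n3–n6 (2); add n6.
Step 2: cheapest edge leaving the tree is n1–n3 (8); add n1.
Step 3: cheapest edge leaving the tree is n1–n8 (1); add n8.
Step 4: cheapest edge leaving the tree is n5–n8 (4); add n5.
Step 5: cheapest edge leaving the tree is n5–n7 (1); add n7.
Step 6: cheapest edge leaving the tree is n4–n5 (5); add n4.
Step 7: cheapest edge leaving the tree is n2–n7 (11); add n2.
MST edges: n3–n6, n1–n3, n1–n8, n5–n8, n5–n7, n4–n5, n2–n7; total weight 2+8+1+4+1+5+11 = 32.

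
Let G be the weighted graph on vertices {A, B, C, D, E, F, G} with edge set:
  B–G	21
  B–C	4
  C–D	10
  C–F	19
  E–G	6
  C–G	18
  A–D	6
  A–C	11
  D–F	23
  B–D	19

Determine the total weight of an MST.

63

Prim's algorithm from E:
Step 1: frontier [E–G 6] → take E–G (6); add G.
Step 2: frontier [C–G 18, B–G 21] → take C–G (18); add C.
Step 3: frontier [B–C 4, C–D 10, A–C 11, C–F 19, B–G 21] → take B–C (4); add B.
Step 4: frontier [B–D 19, C–D 10, A–C 11, C–F 19] → take C–D (10); add D.
Step 5: frontier [A–C 11, C–F 19, A–D 6, D–F 23] → take A–D (6); add A.
Step 6: frontier [C–F 19, D–F 23] → take C–F (19); add F.
MST edges: E–G, C–G, B–C, C–D, A–D, C–F; total weight 6+18+4+10+6+19 = 63.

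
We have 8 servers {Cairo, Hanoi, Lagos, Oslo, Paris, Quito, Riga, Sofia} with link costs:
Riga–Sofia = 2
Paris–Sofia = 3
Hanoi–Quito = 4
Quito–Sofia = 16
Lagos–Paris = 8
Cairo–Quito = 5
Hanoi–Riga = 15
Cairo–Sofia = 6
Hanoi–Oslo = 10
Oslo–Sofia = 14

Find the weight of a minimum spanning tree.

38

Kruskal: consider edges lightest-first.
Riga–Sofia (2): add — endpoints in different components.
Paris–Sofia (3): add — endpoints in different components.
Hanoi–Quito (4): add — endpoints in different components.
Cairo–Quito (5): add — endpoints in different components.
Cairo–Sofia (6): add — endpoints in different components.
Lagos–Paris (8): add — endpoints in different components.
Hanoi–Oslo (10): add — endpoints in different components.
MST edges: Riga–Sofia, Paris–Sofia, Hanoi–Quito, Cairo–Quito, Cairo–Sofia, Lagos–Paris, Hanoi–Oslo; total weight 2+3+4+5+6+8+10 = 38.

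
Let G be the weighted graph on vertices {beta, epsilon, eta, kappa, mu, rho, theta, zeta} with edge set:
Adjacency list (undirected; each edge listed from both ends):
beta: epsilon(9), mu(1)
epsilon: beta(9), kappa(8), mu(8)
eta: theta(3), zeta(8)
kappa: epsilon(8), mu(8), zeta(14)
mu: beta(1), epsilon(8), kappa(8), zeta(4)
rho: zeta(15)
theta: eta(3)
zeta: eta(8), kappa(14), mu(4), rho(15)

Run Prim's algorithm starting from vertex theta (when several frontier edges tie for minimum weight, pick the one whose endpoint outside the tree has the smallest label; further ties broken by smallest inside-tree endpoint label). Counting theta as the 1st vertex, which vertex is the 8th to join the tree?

Grow the tree from theta using Prim:
Step 1: cheapest edge leaving the tree is eta-theta (3); add eta.
Step 2: cheapest edge leaving the tree is eta-zeta (8); add zeta.
Step 3: cheapest edge leaving the tree is mu-zeta (4); add mu.
Step 4: cheapest edge leaving the tree is beta-mu (1); add beta.
Step 5: cheapest edge leaving the tree is epsilon-mu (8); add epsilon.
Step 6: cheapest edge leaving the tree is epsilon-kappa (8); add kappa.
Step 7: cheapest edge leaving the tree is rho-zeta (15); add rho.
Vertex order: theta, eta, zeta, mu, beta, epsilon, kappa, rho. The 8th vertex is rho.

rho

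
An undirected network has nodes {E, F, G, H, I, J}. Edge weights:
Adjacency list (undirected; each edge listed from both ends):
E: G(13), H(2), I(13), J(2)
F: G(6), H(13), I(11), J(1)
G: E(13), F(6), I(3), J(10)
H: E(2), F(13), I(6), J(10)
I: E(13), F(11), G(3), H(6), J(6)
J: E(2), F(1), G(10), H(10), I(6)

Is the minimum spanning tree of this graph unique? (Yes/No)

No

Kruskal: consider edges lightest-first.
F–J (1): add — endpoints in different components.
E–H (2): add — endpoints in different components.
E–J (2): add — endpoints in different components.
G–I (3): add — endpoints in different components.
F–G (6): add — endpoints in different components.
Non-tree edge I–J has weight 6, equal to the heaviest edge on its tree cycle — swapping gives another MST of the same weight. Not unique.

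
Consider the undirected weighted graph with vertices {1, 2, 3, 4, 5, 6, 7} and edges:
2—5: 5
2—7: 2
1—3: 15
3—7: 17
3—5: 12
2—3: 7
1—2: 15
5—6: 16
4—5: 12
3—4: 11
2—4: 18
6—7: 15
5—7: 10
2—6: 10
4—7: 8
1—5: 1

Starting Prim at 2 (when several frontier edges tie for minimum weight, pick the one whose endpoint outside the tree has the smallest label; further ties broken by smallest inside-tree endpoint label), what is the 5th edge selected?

4-7

Prim's algorithm from 2:
Step 1: cheapest edge leaving the tree is 2—7 (2); add 7.
Step 2: cheapest edge leaving the tree is 2—5 (5); add 5.
Step 3: cheapest edge leaving the tree is 1—5 (1); add 1.
Step 4: cheapest edge leaving the tree is 2—3 (7); add 3.
Step 5: cheapest edge leaving the tree is 4—7 (8); add 4.
Step 6: cheapest edge leaving the tree is 2—6 (10); add 6.
The 5th edge added is 4—7.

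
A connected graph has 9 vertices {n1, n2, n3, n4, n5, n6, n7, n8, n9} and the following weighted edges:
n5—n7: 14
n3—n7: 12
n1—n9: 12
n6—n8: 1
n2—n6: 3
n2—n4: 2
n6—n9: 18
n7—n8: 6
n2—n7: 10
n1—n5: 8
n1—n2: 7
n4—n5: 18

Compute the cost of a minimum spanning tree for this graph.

51

Kruskal: consider edges lightest-first.
n6—n8 (1): add — endpoints in different components.
n2—n4 (2): add — endpoints in different components.
n2—n6 (3): add — endpoints in different components.
n7—n8 (6): add — endpoints in different components.
n1—n2 (7): add — endpoints in different components.
n1—n5 (8): add — endpoints in different components.
n2—n7 (10): skip — n7 and n2 already connected.
n1—n9 (12): add — endpoints in different components.
n3—n7 (12): add — endpoints in different components.
MST edges: n6—n8, n2—n4, n2—n6, n7—n8, n1—n2, n1—n5, n1—n9, n3—n7; total weight 1+2+3+6+7+8+12+12 = 51.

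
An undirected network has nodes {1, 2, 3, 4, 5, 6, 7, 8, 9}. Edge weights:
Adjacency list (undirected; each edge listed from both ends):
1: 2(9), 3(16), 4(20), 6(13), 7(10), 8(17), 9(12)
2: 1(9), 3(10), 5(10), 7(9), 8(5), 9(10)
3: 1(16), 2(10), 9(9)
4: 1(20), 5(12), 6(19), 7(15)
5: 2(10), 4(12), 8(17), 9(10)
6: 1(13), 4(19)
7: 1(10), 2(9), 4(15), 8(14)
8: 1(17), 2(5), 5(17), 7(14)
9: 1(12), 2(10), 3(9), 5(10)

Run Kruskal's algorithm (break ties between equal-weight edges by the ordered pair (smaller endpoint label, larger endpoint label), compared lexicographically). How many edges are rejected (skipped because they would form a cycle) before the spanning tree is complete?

4

Sort edges by weight, then run Kruskal:
2–8 (5): add — endpoints in different components.
1–2 (9): add — endpoints in different components.
2–7 (9): add — endpoints in different components.
3–9 (9): add — endpoints in different components.
1–7 (10): skip — 1 and 7 already connected.
2–3 (10): add — endpoints in different components.
2–5 (10): add — endpoints in different components.
2–9 (10): skip — 2 and 9 already connected.
5–9 (10): skip — 5 and 9 already connected.
1–9 (12): skip — 1 and 9 already connected.
4–5 (12): add — endpoints in different components.
1–6 (13): add — endpoints in different components.
Edges rejected before the tree was complete: 4.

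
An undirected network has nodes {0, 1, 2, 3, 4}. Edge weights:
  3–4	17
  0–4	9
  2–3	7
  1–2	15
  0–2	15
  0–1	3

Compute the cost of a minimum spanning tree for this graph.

34

Prim's algorithm from 3:
Step 1: cheapest edge leaving the tree is 2–3 (7); add 2.
Step 2: cheapest edge leaving the tree is 0–2 (15); add 0.
Step 3: cheapest edge leaving the tree is 0–1 (3); add 1.
Step 4: cheapest edge leaving the tree is 0–4 (9); add 4.
MST edges: 2–3, 0–2, 0–1, 0–4; total weight 7+15+3+9 = 34.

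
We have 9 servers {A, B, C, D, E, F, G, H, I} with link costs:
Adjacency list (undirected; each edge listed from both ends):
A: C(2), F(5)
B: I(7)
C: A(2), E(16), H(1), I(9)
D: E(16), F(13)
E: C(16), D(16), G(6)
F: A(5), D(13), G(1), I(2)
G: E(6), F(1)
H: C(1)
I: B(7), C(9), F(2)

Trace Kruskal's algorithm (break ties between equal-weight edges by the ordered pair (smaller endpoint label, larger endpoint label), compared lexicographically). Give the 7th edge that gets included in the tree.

Sort edges by weight, then run Kruskal:
C-H (1): add — endpoints in different components.
F-G (1): add — endpoints in different components.
A-C (2): add — endpoints in different components.
F-I (2): add — endpoints in different components.
A-F (5): add — endpoints in different components.
E-G (6): add — endpoints in different components.
B-I (7): add — endpoints in different components.
C-I (9): skip — C and I already connected.
D-F (13): add — endpoints in different components.
The 7th edge added is B-I.

B-I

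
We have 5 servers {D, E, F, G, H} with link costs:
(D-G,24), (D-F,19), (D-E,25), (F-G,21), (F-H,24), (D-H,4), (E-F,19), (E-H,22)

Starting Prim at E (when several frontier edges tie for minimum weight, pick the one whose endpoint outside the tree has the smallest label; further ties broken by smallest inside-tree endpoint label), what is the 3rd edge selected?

D-H

Prim, starting at E.
Step 1: cheapest edge leaving the tree is E-F (19); add F.
Step 2: cheapest edge leaving the tree is D-F (19); add D.
Step 3: cheapest edge leaving the tree is D-H (4); add H.
Step 4: cheapest edge leaving the tree is F-G (21); add G.
The 3rd edge added is D-H.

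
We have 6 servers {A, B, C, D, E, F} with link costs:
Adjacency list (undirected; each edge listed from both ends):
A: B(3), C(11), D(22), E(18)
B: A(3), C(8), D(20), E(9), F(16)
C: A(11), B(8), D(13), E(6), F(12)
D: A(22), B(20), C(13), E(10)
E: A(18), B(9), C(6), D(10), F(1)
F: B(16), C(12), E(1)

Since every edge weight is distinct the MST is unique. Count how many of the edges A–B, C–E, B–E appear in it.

2

Kruskal's algorithm — process edges by increasing weight (ties by edge label):
E–F (1): add — endpoints in different components.
A–B (3): add — endpoints in different components.
C–E (6): add — endpoints in different components.
B–C (8): add — endpoints in different components.
B–E (9): skip — B and E already connected.
D–E (10): add — endpoints in different components.
MST edge set: {E–F, A–B, C–E, B–C, D–E}.
Of the listed edges, {A–B, C–E} are in the MST → 2.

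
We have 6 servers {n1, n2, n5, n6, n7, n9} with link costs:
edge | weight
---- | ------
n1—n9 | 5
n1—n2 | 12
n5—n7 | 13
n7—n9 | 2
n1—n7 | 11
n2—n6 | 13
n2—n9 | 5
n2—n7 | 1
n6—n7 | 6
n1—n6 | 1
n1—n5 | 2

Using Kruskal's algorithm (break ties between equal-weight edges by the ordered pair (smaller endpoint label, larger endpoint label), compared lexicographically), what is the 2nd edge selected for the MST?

Kruskal's algorithm — process edges by increasing weight (ties by edge label):
n1—n6 (1): add. Components now {n9} {n1,n6} {n7} {n5} {n2}
n2—n7 (1): add. Components now {n9} {n1,n6} {n2,n7} {n5}
n1—n5 (2): add. Components now {n9} {n1,n5,n6} {n2,n7}
n7—n9 (2): add. Components now {n2,n7,n9} {n1,n5,n6}
n1—n9 (5): add. Components now {n1,n2,n5,n6,n7,n9}
The 2nd edge added is n2—n7.

n2-n7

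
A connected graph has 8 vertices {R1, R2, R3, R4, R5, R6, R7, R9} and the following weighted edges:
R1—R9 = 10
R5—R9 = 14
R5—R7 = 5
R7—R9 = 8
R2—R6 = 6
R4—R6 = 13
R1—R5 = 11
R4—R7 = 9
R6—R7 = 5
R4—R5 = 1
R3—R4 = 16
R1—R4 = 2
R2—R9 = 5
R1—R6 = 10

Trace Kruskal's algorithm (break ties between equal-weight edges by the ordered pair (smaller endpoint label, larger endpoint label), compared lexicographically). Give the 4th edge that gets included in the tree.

R5-R7

Kruskal: consider edges lightest-first.
R4—R5 (1): add — endpoints in different components.
R1—R4 (2): add — endpoints in different components.
R2—R9 (5): add — endpoints in different components.
R5—R7 (5): add — endpoints in different components.
R6—R7 (5): add — endpoints in different components.
R2—R6 (6): add — endpoints in different components.
R7—R9 (8): skip — R7 and R9 already connected.
R4—R7 (9): skip — R4 and R7 already connected.
R1—R6 (10): skip — R6 and R1 already connected.
R1—R9 (10): skip — R1 and R9 already connected.
R1—R5 (11): skip — R5 and R1 already connected.
R4—R6 (13): skip — R4 and R6 already connected.
R5—R9 (14): skip — R5 and R9 already connected.
R3—R4 (16): add — endpoints in different components.
The 4th edge added is R5—R7.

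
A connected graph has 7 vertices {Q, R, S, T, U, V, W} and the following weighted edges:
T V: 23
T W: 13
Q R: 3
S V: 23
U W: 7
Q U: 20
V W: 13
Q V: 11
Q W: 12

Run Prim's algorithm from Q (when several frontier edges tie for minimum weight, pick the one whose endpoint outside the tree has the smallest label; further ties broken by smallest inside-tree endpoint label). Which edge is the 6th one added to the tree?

Grow the tree from Q using Prim:
Step 1: frontier [Q R 3, Q V 11, Q W 12, Q U 20] → take Q R (3); add R.
Step 2: frontier [Q V 11, Q W 12, Q U 20] → take Q V (11); add V.
Step 3: frontier [Q W 12, Q U 20, V W 13, S V 23, T V 23] → take Q W (12); add W.
Step 4: frontier [Q U 20, S V 23, T V 23, U W 7, T W 13] → take U W (7); add U.
Step 5: frontier [S V 23, T V 23, T W 13] → take T W (13); add T.
Step 6: frontier [S V 23] → take S V (23); add S.
The 6th edge added is S V.

S-V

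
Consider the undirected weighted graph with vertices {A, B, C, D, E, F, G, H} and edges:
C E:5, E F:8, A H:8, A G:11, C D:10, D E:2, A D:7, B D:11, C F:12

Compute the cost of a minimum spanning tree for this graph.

52

Prim, starting at D.
Step 1: cheapest edge leaving the tree is D E (2); add E.
Step 2: cheapest edge leaving the tree is C E (5); add C.
Step 3: cheapest edge leaving the tree is A D (7); add A.
Step 4: cheapest edge leaving the tree is E F (8); add F.
Step 5: cheapest edge leaving the tree is A H (8); add H.
Step 6: cheapest edge leaving the tree is B D (11); add B.
Step 7: cheapest edge leaving the tree is A G (11); add G.
MST edges: D E, C E, A D, E F, A H, B D, A G; total weight 2+5+7+8+8+11+11 = 52.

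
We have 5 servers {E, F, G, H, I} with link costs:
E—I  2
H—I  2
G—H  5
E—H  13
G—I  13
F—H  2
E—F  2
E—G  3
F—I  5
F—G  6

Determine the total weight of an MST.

9

Prim, starting at E.
Step 1: cheapest edge leaving the tree is E—F (2); add F.
Step 2: cheapest edge leaving the tree is F—H (2); add H.
Step 3: cheapest edge leaving the tree is E—I (2); add I.
Step 4: cheapest edge leaving the tree is E—G (3); add G.
MST edges: E—F, F—H, E—I, E—G; total weight 2+2+2+3 = 9.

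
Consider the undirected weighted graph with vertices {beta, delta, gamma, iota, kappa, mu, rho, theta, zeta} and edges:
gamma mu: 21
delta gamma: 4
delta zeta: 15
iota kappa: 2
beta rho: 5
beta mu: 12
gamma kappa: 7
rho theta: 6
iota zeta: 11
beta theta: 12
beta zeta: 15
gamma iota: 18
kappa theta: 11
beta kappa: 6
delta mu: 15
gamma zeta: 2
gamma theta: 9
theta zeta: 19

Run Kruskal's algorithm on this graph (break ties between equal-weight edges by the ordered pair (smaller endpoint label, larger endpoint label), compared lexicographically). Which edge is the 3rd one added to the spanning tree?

delta-gamma

Kruskal: consider edges lightest-first.
gamma zeta (2): add — endpoints in different components.
iota kappa (2): add — endpoints in different components.
delta gamma (4): add — endpoints in different components.
beta rho (5): add — endpoints in different components.
beta kappa (6): add — endpoints in different components.
rho theta (6): add — endpoints in different components.
gamma kappa (7): add — endpoints in different components.
gamma theta (9): skip — theta and gamma already connected.
iota zeta (11): skip — iota and zeta already connected.
kappa theta (11): skip — theta and kappa already connected.
beta mu (12): add — endpoints in different components.
The 3rd edge added is delta gamma.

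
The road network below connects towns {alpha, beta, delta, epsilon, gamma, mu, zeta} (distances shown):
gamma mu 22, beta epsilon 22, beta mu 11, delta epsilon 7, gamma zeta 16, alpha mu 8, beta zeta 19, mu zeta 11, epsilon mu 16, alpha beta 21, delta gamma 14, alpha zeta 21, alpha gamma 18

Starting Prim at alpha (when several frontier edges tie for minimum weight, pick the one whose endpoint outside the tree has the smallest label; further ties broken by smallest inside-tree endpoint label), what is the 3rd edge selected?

mu-zeta

Grow the tree from alpha using Prim:
Step 1: cheapest edge leaving the tree is alpha mu (8); add mu.
Step 2: cheapest edge leaving the tree is beta mu (11); add beta.
Step 3: cheapest edge leaving the tree is mu zeta (11); add zeta.
Step 4: cheapest edge leaving the tree is epsilon mu (16); add epsilon.
Step 5: cheapest edge leaving the tree is delta epsilon (7); add delta.
Step 6: cheapest edge leaving the tree is delta gamma (14); add gamma.
The 3rd edge added is mu zeta.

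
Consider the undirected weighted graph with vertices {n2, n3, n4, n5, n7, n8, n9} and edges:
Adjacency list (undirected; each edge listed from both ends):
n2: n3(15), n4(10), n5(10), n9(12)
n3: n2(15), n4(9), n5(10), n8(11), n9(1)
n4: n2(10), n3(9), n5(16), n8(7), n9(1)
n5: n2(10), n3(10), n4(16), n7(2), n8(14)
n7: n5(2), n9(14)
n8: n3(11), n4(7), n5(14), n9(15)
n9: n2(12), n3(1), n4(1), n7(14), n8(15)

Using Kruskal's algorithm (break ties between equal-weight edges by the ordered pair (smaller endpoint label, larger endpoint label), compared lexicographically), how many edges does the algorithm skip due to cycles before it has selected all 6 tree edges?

1

Kruskal: consider edges lightest-first.
n3-n9 (1): add — endpoints in different components.
n4-n9 (1): add — endpoints in different components.
n5-n7 (2): add — endpoints in different components.
n4-n8 (7): add — endpoints in different components.
n3-n4 (9): skip — n4 and n3 already connected.
n2-n4 (10): add — endpoints in different components.
n2-n5 (10): add — endpoints in different components.
Edges rejected before the tree was complete: 1.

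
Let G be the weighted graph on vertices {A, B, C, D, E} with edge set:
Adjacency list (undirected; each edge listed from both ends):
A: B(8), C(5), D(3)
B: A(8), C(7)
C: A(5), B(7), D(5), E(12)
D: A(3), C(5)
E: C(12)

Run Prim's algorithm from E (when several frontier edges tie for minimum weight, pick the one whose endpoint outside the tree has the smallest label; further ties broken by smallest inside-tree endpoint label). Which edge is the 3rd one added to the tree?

A-D

Prim's algorithm from E:
Step 1: cheapest edge leaving the tree is C E (12); add C.
Step 2: cheapest edge leaving the tree is A C (5); add A.
Step 3: cheapest edge leaving the tree is A D (3); add D.
Step 4: cheapest edge leaving the tree is B C (7); add B.
The 3rd edge added is A D.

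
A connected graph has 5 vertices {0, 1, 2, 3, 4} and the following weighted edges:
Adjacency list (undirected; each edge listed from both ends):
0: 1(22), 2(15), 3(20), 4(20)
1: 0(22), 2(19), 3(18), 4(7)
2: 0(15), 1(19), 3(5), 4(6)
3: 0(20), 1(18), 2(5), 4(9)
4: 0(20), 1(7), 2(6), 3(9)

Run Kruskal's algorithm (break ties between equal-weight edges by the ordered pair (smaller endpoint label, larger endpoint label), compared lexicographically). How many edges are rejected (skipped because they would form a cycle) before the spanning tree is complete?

Sort edges by weight, then run Kruskal:
2—3 (5): add — endpoints in different components.
2—4 (6): add — endpoints in different components.
1—4 (7): add — endpoints in different components.
3—4 (9): skip — 3 and 4 already connected.
0—2 (15): add — endpoints in different components.
Edges rejected before the tree was complete: 1.

1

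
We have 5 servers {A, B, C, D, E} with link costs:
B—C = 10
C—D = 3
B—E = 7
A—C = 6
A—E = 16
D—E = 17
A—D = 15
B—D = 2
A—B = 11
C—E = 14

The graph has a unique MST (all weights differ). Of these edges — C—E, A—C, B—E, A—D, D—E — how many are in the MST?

2

Kruskal: consider edges lightest-first.
B—D (2): add. Components now {A} {B,D} {C} {E}
C—D (3): add. Components now {A} {B,C,D} {E}
A—C (6): add. Components now {A,B,C,D} {E}
B—E (7): add. Components now {A,B,C,D,E}
MST edge set: {B—D, C—D, A—C, B—E}.
Of the listed edges, {A—C, B—E} are in the MST → 2.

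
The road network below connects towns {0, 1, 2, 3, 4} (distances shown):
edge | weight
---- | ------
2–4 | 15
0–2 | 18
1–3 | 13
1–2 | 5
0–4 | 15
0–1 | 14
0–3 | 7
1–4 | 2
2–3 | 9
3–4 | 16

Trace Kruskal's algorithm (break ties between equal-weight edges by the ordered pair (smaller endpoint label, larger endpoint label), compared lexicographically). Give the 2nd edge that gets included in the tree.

1-2

Sort edges by weight, then run Kruskal:
1–4 (2): add — endpoints in different components.
1–2 (5): add — endpoints in different components.
0–3 (7): add — endpoints in different components.
2–3 (9): add — endpoints in different components.
The 2nd edge added is 1–2.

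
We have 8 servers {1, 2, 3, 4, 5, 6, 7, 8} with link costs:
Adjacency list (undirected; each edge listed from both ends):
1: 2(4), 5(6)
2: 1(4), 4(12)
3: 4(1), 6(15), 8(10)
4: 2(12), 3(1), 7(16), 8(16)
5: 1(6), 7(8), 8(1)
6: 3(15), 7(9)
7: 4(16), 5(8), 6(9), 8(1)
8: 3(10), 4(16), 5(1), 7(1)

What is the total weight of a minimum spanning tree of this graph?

Prim, starting at 4.
Step 1: frontier [3–4 1, 2–4 12, 4–7 16, 4–8 16] → take 3–4 (1); add 3.
Step 2: frontier [3–8 10, 3–6 15, 2–4 12, 4–7 16, 4–8 16] → take 3–8 (10); add 8.
Step 3: frontier [3–6 15, 2–4 12, 4–7 16, 5–8 1, 7–8 1] → take 5–8 (1); add 5.
Step 4: frontier [3–6 15, 2–4 12, 4–7 16, 1–5 6, 5–7 8, 7–8 1] → take 7–8 (1); add 7.
Step 5: frontier [3–6 15, 2–4 12, 1–5 6, 6–7 9] → take 1–5 (6); add 1.
Step 6: frontier [1–2 4, 3–6 15, 2–4 12, 6–7 9] → take 1–2 (4); add 2.
Step 7: frontier [3–6 15, 6–7 9] → take 6–7 (9); add 6.
MST edges: 3–4, 3–8, 5–8, 7–8, 1–5, 1–2, 6–7; total weight 1+10+1+1+6+4+9 = 32.

32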